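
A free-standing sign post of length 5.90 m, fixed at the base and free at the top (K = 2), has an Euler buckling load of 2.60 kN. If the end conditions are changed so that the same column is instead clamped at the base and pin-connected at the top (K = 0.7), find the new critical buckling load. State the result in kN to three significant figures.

P_cr ≈ 21.2 kN

P_cr ∝ 1/K², so P_cr,new = P_cr,old × (K_old/K_new)² = 2.60 × (2/0.7)²
= 2.60 × 8.163 = 21.2 kN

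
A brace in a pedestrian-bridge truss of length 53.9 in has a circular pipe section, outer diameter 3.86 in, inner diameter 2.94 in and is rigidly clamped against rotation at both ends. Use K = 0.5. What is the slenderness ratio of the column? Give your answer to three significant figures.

d_o = 3.86 in, d_i = 2.94 in
I = π(d_o⁴ − d_i⁴)/64 = π(3.86⁴ − 2.940⁴)/64 = 7.230 in⁴
A = 4.913 in²;  r_min = √(I/A) = √(7.230/4.913) = 1.213 in
L_e = K·L = 0.5 × 53.9 = 26.95 in
λ = L_e / r_min = 26.950 / 1.213 = 22.2

λ ≈ 22.2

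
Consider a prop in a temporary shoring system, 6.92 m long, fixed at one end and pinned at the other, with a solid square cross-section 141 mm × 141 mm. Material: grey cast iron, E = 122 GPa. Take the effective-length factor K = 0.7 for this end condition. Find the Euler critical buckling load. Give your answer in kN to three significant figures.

P_cr ≈ 1690 kN

I = a⁴/12 = 141⁴/12 = 3.294×10^7 mm⁴
I = 3.294×10^7 mm⁴ = 3.294×10^-5 m⁴
Effective length L_e = K·L = 0.7 × 6.92 = 4.844 m
P_cr = π²EI / L_e² = π² × 122×10⁹ × 3.294×10^-5 / 4.844² = 1.690×10^6 N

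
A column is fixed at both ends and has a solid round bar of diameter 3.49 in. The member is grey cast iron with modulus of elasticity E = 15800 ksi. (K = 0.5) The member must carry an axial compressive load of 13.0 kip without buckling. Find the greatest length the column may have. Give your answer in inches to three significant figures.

I = πd⁴/64 = π×3.49⁴/64 = 7.282 in⁴
At the buckling limit P_cr = P = 1.300×10^4 lb
From P_cr = π²EI/(K·L)²:  L = (1/K)·√(π²EI/P_cr) = (1/0.5)·√(π²×1.58×10^7×7.282/1.300×10^4)
L = 591 in

L_max ≈ 591 in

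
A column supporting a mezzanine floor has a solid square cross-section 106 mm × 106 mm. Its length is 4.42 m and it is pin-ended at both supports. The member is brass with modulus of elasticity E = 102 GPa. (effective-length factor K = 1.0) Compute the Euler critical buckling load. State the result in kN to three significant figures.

P_cr ≈ 542 kN

I = a⁴/12 = 106⁴/12 = 1.052×10^7 mm⁴
I = 1.052×10^7 mm⁴ = 1.052×10^-5 m⁴
Effective length L_e = K·L = 1 × 4.42 = 4.420 m
P_cr = π²EI / L_e² = π² × 102×10⁹ × 1.052×10^-5 / 4.420² = 5.421×10^5 N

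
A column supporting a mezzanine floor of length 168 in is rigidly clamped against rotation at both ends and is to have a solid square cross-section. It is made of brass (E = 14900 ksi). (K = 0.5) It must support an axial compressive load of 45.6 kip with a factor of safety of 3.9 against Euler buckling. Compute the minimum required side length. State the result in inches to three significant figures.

a ≈ 3.18 in

Required P_cr = n·P = 3.9 × 45.6 = 177.8 kip
L_e = K·L = 0.5 × 168 = 84.00 in
Required I = P_cr·L_e²/(π²E) = 1.778×10^5 × 84.00² / (π² × 1.49×10^7) = 8.533 in⁴
Solid square: I = a⁴/12  ⇒  a = (12I)^(1/4) = (12×8.533)^(1/4) = 3.18 in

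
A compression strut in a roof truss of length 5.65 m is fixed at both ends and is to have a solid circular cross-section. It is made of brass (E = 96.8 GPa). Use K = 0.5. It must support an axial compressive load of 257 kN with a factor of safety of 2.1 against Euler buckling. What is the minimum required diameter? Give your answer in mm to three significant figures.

d ≈ 97.9 mm

Required P_cr = n·P = 2.1 × 257 = 539.7 kN
L_e = K·L = 0.5 × 5.65 = 2.825 m
Required I = P_cr·L_e²/(π²E) = 5.397×10^5 × 2.825² / (π² × 9.68×10^10) = 4.508×10^-6 m⁴
I_req = 4.508×10^6 mm⁴
Solid circle: I = πd⁴/64  ⇒  d = (64I/π)^(1/4) = (64×4.508×10^6/π)^(1/4) = 97.9 mm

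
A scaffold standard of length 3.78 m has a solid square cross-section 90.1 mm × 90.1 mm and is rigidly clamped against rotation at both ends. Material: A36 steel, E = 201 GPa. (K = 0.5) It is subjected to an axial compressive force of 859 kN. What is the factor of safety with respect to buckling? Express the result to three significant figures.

n ≈ 3.55

I = a⁴/12 = 90.1⁴/12 = 5.492×10^6 mm⁴
I = 5.492×10^6 mm⁴ = 5.492×10^-6 m⁴
Effective length L_e = K·L = 0.5 × 3.78 = 1.890 m
P_cr = π²EI / L_e² = π² × 201×10⁹ × 5.492×10^-6 / 1.890² = 3.050×10^6 N
Factor of safety n = P_cr / P = 3049.9 / 859 = 3.55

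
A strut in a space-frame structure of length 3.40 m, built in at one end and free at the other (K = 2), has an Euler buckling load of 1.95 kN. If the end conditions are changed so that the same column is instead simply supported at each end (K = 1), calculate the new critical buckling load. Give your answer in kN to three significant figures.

P_cr ∝ 1/K², so P_cr,new = P_cr,old × (K_old/K_new)² = 1.95 × (2/1)²
= 1.95 × 4.000 = 7.80 kN

P_cr ≈ 7.80 kN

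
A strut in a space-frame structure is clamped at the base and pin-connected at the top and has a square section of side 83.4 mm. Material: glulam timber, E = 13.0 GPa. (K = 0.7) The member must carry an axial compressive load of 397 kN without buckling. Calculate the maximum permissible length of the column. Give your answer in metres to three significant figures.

I = a⁴/12 = 83.4⁴/12 = 4.032×10^6 mm⁴
I = 4.032×10^-6 m⁴
At the buckling limit P_cr = P = 3.970×10^5 N
From P_cr = π²EI/(K·L)²:  L = (1/K)·√(π²EI/P_cr) = (1/0.7)·√(π²×1.30×10^10×4.032×10^-6/3.970×10^5)
L = 1.63 m

L_max ≈ 1.63 m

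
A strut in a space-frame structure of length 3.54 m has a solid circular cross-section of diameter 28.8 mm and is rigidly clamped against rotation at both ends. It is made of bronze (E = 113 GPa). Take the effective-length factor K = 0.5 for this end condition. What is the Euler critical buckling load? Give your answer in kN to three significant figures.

I = πd⁴/64 = π×28.8⁴/64 = 3.377×10^4 mm⁴
I = 3.377×10^4 mm⁴ = 3.377×10^-8 m⁴
Effective length L_e = K·L = 0.5 × 3.54 = 1.770 m
P_cr = π²EI / L_e² = π² × 113×10⁹ × 3.377×10^-8 / 1.770² = 1.202×10^4 N

P_cr ≈ 12.0 kN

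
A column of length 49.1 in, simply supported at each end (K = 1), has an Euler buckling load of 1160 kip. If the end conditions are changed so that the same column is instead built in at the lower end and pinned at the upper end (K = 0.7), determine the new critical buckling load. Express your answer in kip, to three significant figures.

P_cr ≈ 2370 kip

P_cr ∝ 1/K², so P_cr,new = P_cr,old × (K_old/K_new)² = 1160 × (1/0.7)²
= 1160 × 2.041 = 2370 kip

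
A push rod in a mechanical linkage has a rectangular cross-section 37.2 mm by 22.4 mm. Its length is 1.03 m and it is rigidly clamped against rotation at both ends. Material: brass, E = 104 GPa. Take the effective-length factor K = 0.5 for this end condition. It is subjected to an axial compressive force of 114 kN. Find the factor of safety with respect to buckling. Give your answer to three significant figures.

n ≈ 1.18

Buckling occurs about the weak axis: I_min = h·b³/12 with b = 22.4 mm (the shorter side).
I_min = 37.2×22.4³/12 = 3.484×10^4 mm⁴
I = 3.484×10^4 mm⁴ = 3.484×10^-8 m⁴
Effective length L_e = K·L = 0.5 × 1.03 = 0.5150 m
P_cr = π²EI / L_e² = π² × 104×10⁹ × 3.484×10^-8 / 0.5150² = 1.348×10^5 N
Factor of safety n = P_cr / P = 134.84 / 114 = 1.18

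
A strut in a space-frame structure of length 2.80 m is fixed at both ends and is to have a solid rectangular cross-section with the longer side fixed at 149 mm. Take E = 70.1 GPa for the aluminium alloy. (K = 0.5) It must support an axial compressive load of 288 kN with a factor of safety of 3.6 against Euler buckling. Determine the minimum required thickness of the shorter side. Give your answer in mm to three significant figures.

Required P_cr = n·P = 3.6 × 288 = 1037 kN
L_e = K·L = 0.5 × 2.80 = 1.400 m
Required I = P_cr·L_e²/(π²E) = 1.037×10^6 × 1.400² / (π² × 7.01×10^10) = 2.937×10^-6 m⁴
I_req = 2.937×10^6 mm⁴
Rectangle, weak axis: I_min = h·b³/12 with h = 149 mm fixed  ⇒  b = (12I/h)^(1/3) = 61.8 mm

b ≈ 61.8 mm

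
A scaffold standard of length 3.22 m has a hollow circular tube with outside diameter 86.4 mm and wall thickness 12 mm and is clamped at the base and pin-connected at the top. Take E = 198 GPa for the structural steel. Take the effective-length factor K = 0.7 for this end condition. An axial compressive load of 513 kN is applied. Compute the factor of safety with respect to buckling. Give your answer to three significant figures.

Inner diameter d_i = 86.4 − 2×12 = 62.40 mm
I = π(d_o⁴ − d_i⁴)/64 = π(86.4⁴ − 62.40⁴)/64 = 1.991×10^6 mm⁴
I = 1.991×10^6 mm⁴ = 1.991×10^-6 m⁴
Effective length L_e = K·L = 0.7 × 3.22 = 2.254 m
P_cr = π²EI / L_e² = π² × 198×10⁹ × 1.991×10^-6 / 2.254² = 7.659×10^5 N
Factor of safety n = P_cr / P = 765.90 / 513 = 1.49

n ≈ 1.49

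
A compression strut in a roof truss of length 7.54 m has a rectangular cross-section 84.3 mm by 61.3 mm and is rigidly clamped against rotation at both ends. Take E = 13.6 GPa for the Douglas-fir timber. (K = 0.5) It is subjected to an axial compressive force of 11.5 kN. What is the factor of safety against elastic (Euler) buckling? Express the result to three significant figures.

Buckling occurs about the weak axis: I_min = h·b³/12 with b = 61.3 mm (the shorter side).
I_min = 84.3×61.3³/12 = 1.618×10^6 mm⁴
I = 1.618×10^6 mm⁴ = 1.618×10^-6 m⁴
Effective length L_e = K·L = 0.5 × 7.54 = 3.770 m
P_cr = π²EI / L_e² = π² × 13.6×10⁹ × 1.618×10^-6 / 3.770² = 1.528×10^4 N
Factor of safety n = P_cr / P = 15.282 / 11.5 = 1.33

n ≈ 1.33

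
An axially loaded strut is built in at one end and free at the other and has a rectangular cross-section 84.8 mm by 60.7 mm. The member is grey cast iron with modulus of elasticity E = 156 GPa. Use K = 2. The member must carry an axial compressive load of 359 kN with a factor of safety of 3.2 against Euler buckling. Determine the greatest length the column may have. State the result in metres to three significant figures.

L_max ≈ 0.728 m

Buckling occurs about the weak axis: I_min = h·b³/12 with b = 60.7 mm (the shorter side).
I_min = 84.8×60.7³/12 = 1.580×10^6 mm⁴
I = 1.580×10^-6 m⁴
Required critical load P_cr = n·P = 3.2 × 359 = 1149 kN = 1.149×10^6 N
From P_cr = π²EI/(K·L)²:  L = (1/K)·√(π²EI/P_cr) = (1/2)·√(π²×1.56×10^11×1.580×10^-6/1.149×10^6)
L = 0.728 m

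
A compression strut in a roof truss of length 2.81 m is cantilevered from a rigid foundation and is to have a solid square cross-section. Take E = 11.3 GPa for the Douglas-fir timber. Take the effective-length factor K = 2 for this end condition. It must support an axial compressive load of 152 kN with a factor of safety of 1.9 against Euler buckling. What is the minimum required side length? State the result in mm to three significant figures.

Required P_cr = n·P = 1.9 × 152 = 288.8 kN
L_e = K·L = 2 × 2.81 = 5.620 m
Required I = P_cr·L_e²/(π²E) = 2.888×10^5 × 5.620² / (π² × 1.13×10^10) = 8.179×10^-5 m⁴
I_req = 8.179×10^7 mm⁴
Solid square: I = a⁴/12  ⇒  a = (12I)^(1/4) = (12×8.179×10^7)^(1/4) = 177 mm

a ≈ 177 mm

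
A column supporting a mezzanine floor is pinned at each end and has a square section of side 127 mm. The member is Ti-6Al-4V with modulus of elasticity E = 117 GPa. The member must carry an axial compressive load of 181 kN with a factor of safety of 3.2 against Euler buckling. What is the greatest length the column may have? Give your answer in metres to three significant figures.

L_max ≈ 6.57 m

I = a⁴/12 = 127⁴/12 = 2.168×10^7 mm⁴
I = 2.168×10^-5 m⁴
Required critical load P_cr = n·P = 3.2 × 181 = 579.2 kN = 5.792×10^5 N
From P_cr = π²EI/(K·L)²:  L = (1/K)·√(π²EI/P_cr) = (1/1)·√(π²×1.17×10^11×2.168×10^-5/5.792×10^5)
L = 6.57 m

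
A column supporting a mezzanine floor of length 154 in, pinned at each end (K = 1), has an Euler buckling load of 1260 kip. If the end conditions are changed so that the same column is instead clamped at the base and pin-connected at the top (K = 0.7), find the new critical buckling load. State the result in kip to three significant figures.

P_cr ∝ 1/K², so P_cr,new = P_cr,old × (K_old/K_new)² = 1260 × (1/0.7)²
= 1260 × 2.041 = 2570 kip

P_cr ≈ 2570 kip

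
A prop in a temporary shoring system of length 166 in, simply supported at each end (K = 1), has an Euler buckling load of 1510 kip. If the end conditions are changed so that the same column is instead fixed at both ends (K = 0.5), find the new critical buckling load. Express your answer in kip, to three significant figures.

P_cr ∝ 1/K², so P_cr,new = P_cr,old × (K_old/K_new)² = 1510 × (1/0.5)²
= 1510 × 4.000 = 6040 kip

P_cr ≈ 6040 kip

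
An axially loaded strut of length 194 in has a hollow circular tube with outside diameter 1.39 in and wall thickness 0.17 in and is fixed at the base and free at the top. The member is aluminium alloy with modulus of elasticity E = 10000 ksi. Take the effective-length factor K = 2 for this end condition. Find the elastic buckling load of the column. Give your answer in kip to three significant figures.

P_cr ≈ 0.0810 kip

Inner diameter d_i = 1.39 − 2×0.17 = 1.050 in
I = π(d_o⁴ − d_i⁴)/64 = π(1.39⁴ − 1.050⁴)/64 = 0.1236 in⁴
Effective length L_e = K·L = 2 × 194 = 388.0 in
P_cr = π²EI / L_e² = π² × 10000×10³ × 0.1236 / 388.0² = 81.02 lb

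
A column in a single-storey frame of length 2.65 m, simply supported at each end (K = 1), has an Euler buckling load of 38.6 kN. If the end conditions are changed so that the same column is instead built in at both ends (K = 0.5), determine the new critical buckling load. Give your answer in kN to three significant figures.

P_cr ∝ 1/K², so P_cr,new = P_cr,old × (K_old/K_new)² = 38.6 × (1/0.5)²
= 38.6 × 4.000 = 154 kN

P_cr ≈ 154 kN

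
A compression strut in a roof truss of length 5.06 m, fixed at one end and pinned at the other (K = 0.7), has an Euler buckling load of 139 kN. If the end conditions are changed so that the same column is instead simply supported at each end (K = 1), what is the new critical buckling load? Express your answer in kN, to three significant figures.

P_cr ∝ 1/K², so P_cr,new = P_cr,old × (K_old/K_new)² = 139 × (0.7/1)²
= 139 × 0.4900 = 68.1 kN

P_cr ≈ 68.1 kN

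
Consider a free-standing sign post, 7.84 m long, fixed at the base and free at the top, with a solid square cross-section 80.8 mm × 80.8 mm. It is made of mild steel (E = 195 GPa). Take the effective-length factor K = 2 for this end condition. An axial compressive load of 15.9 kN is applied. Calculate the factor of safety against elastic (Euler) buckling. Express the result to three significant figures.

I = a⁴/12 = 80.8⁴/12 = 3.552×10^6 mm⁴
I = 3.552×10^6 mm⁴ = 3.552×10^-6 m⁴
Effective length L_e = K·L = 2 × 7.84 = 15.68 m
P_cr = π²EI / L_e² = π² × 195×10⁹ × 3.552×10^-6 / 15.68² = 2.780×10^4 N
Factor of safety n = P_cr / P = 27.804 / 15.9 = 1.75

n ≈ 1.75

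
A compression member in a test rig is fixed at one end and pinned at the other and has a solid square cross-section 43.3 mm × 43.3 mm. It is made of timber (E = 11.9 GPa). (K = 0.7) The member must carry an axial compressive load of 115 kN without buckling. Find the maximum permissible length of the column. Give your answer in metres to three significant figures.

I = a⁴/12 = 43.3⁴/12 = 2.929×10^5 mm⁴
I = 2.929×10^-7 m⁴
At the buckling limit P_cr = P = 1.150×10^5 N
From P_cr = π²EI/(K·L)²:  L = (1/K)·√(π²EI/P_cr) = (1/0.7)·√(π²×1.19×10^10×2.929×10^-7/1.150×10^5)
L = 0.781 m

L_max ≈ 0.781 m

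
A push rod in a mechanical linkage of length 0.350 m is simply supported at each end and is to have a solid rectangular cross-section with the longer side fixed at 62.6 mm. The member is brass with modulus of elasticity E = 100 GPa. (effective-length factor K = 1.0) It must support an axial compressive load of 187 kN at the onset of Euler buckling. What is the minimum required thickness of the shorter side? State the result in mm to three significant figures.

b ≈ 16.4 mm

L_e = K·L = 1 × 0.350 = 0.3500 m
Required I = P_cr·L_e²/(π²E) = 1.870×10^5 × 0.3500² / (π² × 1.00×10^11) = 2.321×10^-8 m⁴
I_req = 2.321×10^4 mm⁴
Rectangle, weak axis: I_min = h·b³/12 with h = 62.6 mm fixed  ⇒  b = (12I/h)^(1/3) = 16.4 mm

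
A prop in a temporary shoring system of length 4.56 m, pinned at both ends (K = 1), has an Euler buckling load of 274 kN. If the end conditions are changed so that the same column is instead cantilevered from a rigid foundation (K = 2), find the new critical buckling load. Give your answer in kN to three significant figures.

P_cr ≈ 68.5 kN

P_cr ∝ 1/K², so P_cr,new = P_cr,old × (K_old/K_new)² = 274 × (1/2)²
= 274 × 0.2500 = 68.5 kN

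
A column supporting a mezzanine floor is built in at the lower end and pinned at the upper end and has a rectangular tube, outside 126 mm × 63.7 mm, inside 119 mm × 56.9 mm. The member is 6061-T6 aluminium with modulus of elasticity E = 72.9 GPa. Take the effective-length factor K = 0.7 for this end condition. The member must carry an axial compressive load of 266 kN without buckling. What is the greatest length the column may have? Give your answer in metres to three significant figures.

L_max ≈ 2.21 m

Weak-axis I_min = (h_o·b_o³ − h_i·b_i³)/12 with b_o = 63.7, b_i = 56.90 mm (shorter outer/inner sides).
I_min = (126×63.7³ − 119.0×56.90³)/12 = 8.871×10^5 mm⁴
I = 8.871×10^-7 m⁴
At the buckling limit P_cr = P = 2.660×10^5 N
From P_cr = π²EI/(K·L)²:  L = (1/K)·√(π²EI/P_cr) = (1/0.7)·√(π²×7.29×10^10×8.871×10^-7/2.660×10^5)
L = 2.21 m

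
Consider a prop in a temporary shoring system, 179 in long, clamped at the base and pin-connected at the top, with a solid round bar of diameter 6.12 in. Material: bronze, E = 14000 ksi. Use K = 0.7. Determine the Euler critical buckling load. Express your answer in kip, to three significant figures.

I = πd⁴/64 = π×6.12⁴/64 = 68.86 in⁴
Effective length L_e = K·L = 0.7 × 179 = 125.3 in
P_cr = π²EI / L_e² = π² × 14000×10³ × 68.86 / 125.3² = 6.060×10^5 lb

P_cr ≈ 606 kip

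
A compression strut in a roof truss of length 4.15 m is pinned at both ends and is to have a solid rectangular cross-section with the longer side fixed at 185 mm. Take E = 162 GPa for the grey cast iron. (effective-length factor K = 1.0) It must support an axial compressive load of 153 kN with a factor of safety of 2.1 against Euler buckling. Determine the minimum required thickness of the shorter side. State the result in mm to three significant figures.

b ≈ 60.8 mm

Required P_cr = n·P = 2.1 × 153 = 321.3 kN
L_e = K·L = 1 × 4.15 = 4.150 m
Required I = P_cr·L_e²/(π²E) = 3.213×10^5 × 4.150² / (π² × 1.62×10^11) = 3.461×10^-6 m⁴
I_req = 3.461×10^6 mm⁴
Rectangle, weak axis: I_min = h·b³/12 with h = 185 mm fixed  ⇒  b = (12I/h)^(1/3) = 60.8 mm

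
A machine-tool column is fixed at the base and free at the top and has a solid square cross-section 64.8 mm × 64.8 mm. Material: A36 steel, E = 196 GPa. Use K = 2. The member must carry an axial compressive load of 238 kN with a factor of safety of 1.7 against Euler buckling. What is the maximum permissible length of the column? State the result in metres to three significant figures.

I = a⁴/12 = 64.8⁴/12 = 1.469×10^6 mm⁴
I = 1.469×10^-6 m⁴
Required critical load P_cr = n·P = 1.7 × 238 = 404.6 kN = 4.046×10^5 N
From P_cr = π²EI/(K·L)²:  L = (1/K)·√(π²EI/P_cr) = (1/2)·√(π²×1.96×10^11×1.469×10^-6/4.046×10^5)
L = 1.33 m

L_max ≈ 1.33 m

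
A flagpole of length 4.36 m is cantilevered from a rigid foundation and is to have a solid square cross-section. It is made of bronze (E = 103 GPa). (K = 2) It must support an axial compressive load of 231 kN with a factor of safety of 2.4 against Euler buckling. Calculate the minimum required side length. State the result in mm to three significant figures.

a ≈ 149 mm

Required P_cr = n·P = 2.4 × 231 = 554.4 kN
L_e = K·L = 2 × 4.36 = 8.720 m
Required I = P_cr·L_e²/(π²E) = 5.544×10^5 × 8.720² / (π² × 1.03×10^11) = 4.147×10^-5 m⁴
I_req = 4.147×10^7 mm⁴
Solid square: I = a⁴/12  ⇒  a = (12I)^(1/4) = (12×4.147×10^7)^(1/4) = 149 mm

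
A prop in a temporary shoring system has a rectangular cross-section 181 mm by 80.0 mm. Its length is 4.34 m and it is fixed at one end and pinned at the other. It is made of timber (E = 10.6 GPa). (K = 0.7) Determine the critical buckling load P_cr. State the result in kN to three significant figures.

P_cr ≈ 87.5 kN

Buckling occurs about the weak axis: I_min = h·b³/12 with b = 80.0 mm (the shorter side).
I_min = 181×80.0³/12 = 7.723×10^6 mm⁴
I = 7.723×10^6 mm⁴ = 7.723×10^-6 m⁴
Effective length L_e = K·L = 0.7 × 4.34 = 3.038 m
P_cr = π²EI / L_e² = π² × 10.6×10⁹ × 7.723×10^-6 / 3.038² = 8.754×10^4 N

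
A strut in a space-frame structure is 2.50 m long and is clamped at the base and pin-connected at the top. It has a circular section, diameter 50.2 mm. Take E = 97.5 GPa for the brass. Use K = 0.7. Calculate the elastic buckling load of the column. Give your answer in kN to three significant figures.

P_cr ≈ 98.0 kN

I = πd⁴/64 = π×50.2⁴/64 = 3.117×10^5 mm⁴
I = 3.117×10^5 mm⁴ = 3.117×10^-7 m⁴
Effective length L_e = K·L = 0.7 × 2.50 = 1.750 m
P_cr = π²EI / L_e² = π² × 97.5×10⁹ × 3.117×10^-7 / 1.750² = 9.795×10^4 N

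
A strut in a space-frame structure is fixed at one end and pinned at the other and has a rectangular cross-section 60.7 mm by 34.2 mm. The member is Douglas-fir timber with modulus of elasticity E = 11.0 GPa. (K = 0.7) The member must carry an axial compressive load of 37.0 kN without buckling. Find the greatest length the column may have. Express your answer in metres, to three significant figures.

Buckling occurs about the weak axis: I_min = h·b³/12 with b = 34.2 mm (the shorter side).
I_min = 60.7×34.2³/12 = 2.023×10^5 mm⁴
I = 2.023×10^-7 m⁴
At the buckling limit P_cr = P = 3.700×10^4 N
From P_cr = π²EI/(K·L)²:  L = (1/K)·√(π²EI/P_cr) = (1/0.7)·√(π²×1.10×10^10×2.023×10^-7/3.700×10^4)
L = 1.10 m

L_max ≈ 1.10 m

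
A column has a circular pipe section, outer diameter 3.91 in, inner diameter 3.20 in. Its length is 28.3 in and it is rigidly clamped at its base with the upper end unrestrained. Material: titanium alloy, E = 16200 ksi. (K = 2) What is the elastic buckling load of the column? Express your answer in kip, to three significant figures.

d_o = 3.91 in, d_i = 3.20 in
I = π(d_o⁴ − d_i⁴)/64 = π(3.91⁴ − 3.200⁴)/64 = 6.326 in⁴
Effective length L_e = K·L = 2 × 28.3 = 56.60 in
P_cr = π²EI / L_e² = π² × 16200×10³ × 6.326 / 56.60² = 3.157×10^5 lb

P_cr ≈ 316 kip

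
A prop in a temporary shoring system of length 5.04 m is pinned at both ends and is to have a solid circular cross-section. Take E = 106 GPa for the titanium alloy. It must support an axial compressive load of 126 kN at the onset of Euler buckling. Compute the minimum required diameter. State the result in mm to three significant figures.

L_e = K·L = 1 × 5.04 = 5.040 m
Required I = P_cr·L_e²/(π²E) = 1.260×10^5 × 5.040² / (π² × 1.06×10^11) = 3.059×10^-6 m⁴
I_req = 3.059×10^6 mm⁴
Solid circle: I = πd⁴/64  ⇒  d = (64I/π)^(1/4) = (64×3.059×10^6/π)^(1/4) = 88.9 mm

d ≈ 88.9 mm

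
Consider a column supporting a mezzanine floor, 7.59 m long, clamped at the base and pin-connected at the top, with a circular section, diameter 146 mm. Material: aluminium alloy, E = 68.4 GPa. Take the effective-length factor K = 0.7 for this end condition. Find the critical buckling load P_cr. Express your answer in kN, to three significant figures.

P_cr ≈ 533 kN

I = πd⁴/64 = π×146⁴/64 = 2.230×10^7 mm⁴
I = 2.230×10^7 mm⁴ = 2.230×10^-5 m⁴
Effective length L_e = K·L = 0.7 × 7.59 = 5.313 m
P_cr = π²EI / L_e² = π² × 68.4×10⁹ × 2.230×10^-5 / 5.313² = 5.334×10^5 N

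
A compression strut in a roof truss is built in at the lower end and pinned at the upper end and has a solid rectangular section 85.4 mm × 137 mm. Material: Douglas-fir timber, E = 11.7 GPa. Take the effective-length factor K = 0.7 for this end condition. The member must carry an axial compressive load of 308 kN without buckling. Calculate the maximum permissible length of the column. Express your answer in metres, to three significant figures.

Buckling occurs about the weak axis: I_min = h·b³/12 with b = 85.4 mm (the shorter side).
I_min = 137×85.4³/12 = 7.111×10^6 mm⁴
I = 7.111×10^-6 m⁴
At the buckling limit P_cr = P = 3.080×10^5 N
From P_cr = π²EI/(K·L)²:  L = (1/K)·√(π²EI/P_cr) = (1/0.7)·√(π²×1.17×10^10×7.111×10^-6/3.080×10^5)
L = 2.33 m

L_max ≈ 2.33 m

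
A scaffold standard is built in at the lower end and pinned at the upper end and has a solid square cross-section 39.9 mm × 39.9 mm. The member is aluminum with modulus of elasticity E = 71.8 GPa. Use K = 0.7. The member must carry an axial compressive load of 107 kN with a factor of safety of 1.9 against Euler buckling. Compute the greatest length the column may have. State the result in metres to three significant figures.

I = a⁴/12 = 39.9⁴/12 = 2.112×10^5 mm⁴
I = 2.112×10^-7 m⁴
Required critical load P_cr = n·P = 1.9 × 107 = 203.3 kN = 2.033×10^5 N
From P_cr = π²EI/(K·L)²:  L = (1/K)·√(π²EI/P_cr) = (1/0.7)·√(π²×7.18×10^10×2.112×10^-7/2.033×10^5)
L = 1.23 m

L_max ≈ 1.23 m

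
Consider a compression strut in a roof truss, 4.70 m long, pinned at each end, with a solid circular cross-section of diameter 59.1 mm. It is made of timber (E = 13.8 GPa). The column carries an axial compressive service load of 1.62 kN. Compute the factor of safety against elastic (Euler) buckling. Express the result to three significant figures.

n ≈ 2.28

I = πd⁴/64 = π×59.1⁴/64 = 5.989×10^5 mm⁴
I = 5.989×10^5 mm⁴ = 5.989×10^-7 m⁴
Effective length L_e = K·L = 1 × 4.70 = 4.700 m
P_cr = π²EI / L_e² = π² × 13.8×10⁹ × 5.989×10^-7 / 4.700² = 3.692×10^3 N
Factor of safety n = P_cr / P = 3.6924 / 1.62 = 2.28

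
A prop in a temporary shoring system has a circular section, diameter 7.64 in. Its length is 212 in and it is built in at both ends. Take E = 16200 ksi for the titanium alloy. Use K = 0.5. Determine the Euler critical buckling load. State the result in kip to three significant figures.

I = πd⁴/64 = π×7.64⁴/64 = 167.2 in⁴
Effective length L_e = K·L = 0.5 × 212 = 106.0 in
P_cr = π²EI / L_e² = π² × 16200×10³ × 167.2 / 106.0² = 2.380×10^6 lb

P_cr ≈ 2380 kip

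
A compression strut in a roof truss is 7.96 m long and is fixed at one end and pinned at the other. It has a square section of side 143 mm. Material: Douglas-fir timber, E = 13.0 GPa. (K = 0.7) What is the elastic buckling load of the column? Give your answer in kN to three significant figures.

P_cr ≈ 144 kN

I = a⁴/12 = 143⁴/12 = 3.485×10^7 mm⁴
I = 3.485×10^7 mm⁴ = 3.485×10^-5 m⁴
Effective length L_e = K·L = 0.7 × 7.96 = 5.572 m
P_cr = π²EI / L_e² = π² × 13.0×10⁹ × 3.485×10^-5 / 5.572² = 1.440×10^5 N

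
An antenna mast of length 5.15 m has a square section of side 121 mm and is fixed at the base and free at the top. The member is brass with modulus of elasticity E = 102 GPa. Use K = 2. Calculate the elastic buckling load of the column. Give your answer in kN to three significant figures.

I = a⁴/12 = 121⁴/12 = 1.786×10^7 mm⁴
I = 1.786×10^7 mm⁴ = 1.786×10^-5 m⁴
Effective length L_e = K·L = 2 × 5.15 = 10.30 m
P_cr = π²EI / L_e² = π² × 102×10⁹ × 1.786×10^-5 / 10.30² = 1.695×10^5 N

P_cr ≈ 170 kN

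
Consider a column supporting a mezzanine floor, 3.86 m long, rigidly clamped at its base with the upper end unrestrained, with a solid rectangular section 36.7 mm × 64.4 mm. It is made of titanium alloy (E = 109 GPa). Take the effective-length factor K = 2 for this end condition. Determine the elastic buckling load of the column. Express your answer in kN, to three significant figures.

P_cr ≈ 4.79 kN

Buckling occurs about the weak axis: I_min = h·b³/12 with b = 36.7 mm (the shorter side).
I_min = 64.4×36.7³/12 = 2.653×10^5 mm⁴
I = 2.653×10^5 mm⁴ = 2.653×10^-7 m⁴
Effective length L_e = K·L = 2 × 3.86 = 7.720 m
P_cr = π²EI / L_e² = π² × 109×10⁹ × 2.653×10^-7 / 7.720² = 4.788×10^3 N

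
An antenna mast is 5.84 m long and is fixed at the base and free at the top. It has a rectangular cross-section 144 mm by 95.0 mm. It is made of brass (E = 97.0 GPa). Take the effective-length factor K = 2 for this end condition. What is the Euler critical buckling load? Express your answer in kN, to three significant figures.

Buckling occurs about the weak axis: I_min = h·b³/12 with b = 95.0 mm (the shorter side).
I_min = 144×95.0³/12 = 1.029×10^7 mm⁴
I = 1.029×10^7 mm⁴ = 1.029×10^-5 m⁴
Effective length L_e = K·L = 2 × 5.84 = 11.68 m
P_cr = π²EI / L_e² = π² × 97.0×10⁹ × 1.029×10^-5 / 11.68² = 7.220×10^4 N

P_cr ≈ 72.2 kN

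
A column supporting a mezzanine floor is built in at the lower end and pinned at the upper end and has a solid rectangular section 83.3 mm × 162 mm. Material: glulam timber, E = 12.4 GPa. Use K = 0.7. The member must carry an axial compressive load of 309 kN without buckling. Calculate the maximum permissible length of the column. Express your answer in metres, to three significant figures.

L_max ≈ 2.51 m

Buckling occurs about the weak axis: I_min = h·b³/12 with b = 83.3 mm (the shorter side).
I_min = 162×83.3³/12 = 7.803×10^6 mm⁴
I = 7.803×10^-6 m⁴
At the buckling limit P_cr = P = 3.090×10^5 N
From P_cr = π²EI/(K·L)²:  L = (1/K)·√(π²EI/P_cr) = (1/0.7)·√(π²×1.24×10^10×7.803×10^-6/3.090×10^5)
L = 2.51 m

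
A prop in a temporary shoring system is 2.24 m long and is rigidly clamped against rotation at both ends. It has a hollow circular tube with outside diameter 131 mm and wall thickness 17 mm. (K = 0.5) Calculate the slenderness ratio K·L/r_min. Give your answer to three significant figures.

λ ≈ 27.5

Inner diameter d_i = 131 − 2×17 = 97.00 mm
I = π(d_o⁴ − d_i⁴)/64 = π(131⁴ − 97.00⁴)/64 = 1.011×10^7 mm⁴
A = 6.088×10^3 mm²;  r_min = √(I/A) = √(1.011×10^7/6.088×10^3) = 40.75 mm
L_e = K·L = 0.5 × 2.24 m = 1.120 m = 1120.0 mm
λ = L_e / r_min = 1120.0 / 40.75 = 27.5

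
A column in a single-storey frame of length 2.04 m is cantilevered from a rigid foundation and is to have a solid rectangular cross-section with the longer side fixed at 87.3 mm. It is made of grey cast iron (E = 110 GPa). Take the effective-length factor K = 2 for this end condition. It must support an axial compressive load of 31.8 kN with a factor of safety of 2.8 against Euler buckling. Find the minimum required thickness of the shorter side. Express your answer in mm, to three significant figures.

Required P_cr = n·P = 2.8 × 31.8 = 89.04 kN
L_e = K·L = 2 × 2.04 = 4.080 m
Required I = P_cr·L_e²/(π²E) = 8.904×10^4 × 4.080² / (π² × 1.10×10^11) = 1.365×10^-6 m⁴
I_req = 1.365×10^6 mm⁴
Rectangle, weak axis: I_min = h·b³/12 with h = 87.3 mm fixed  ⇒  b = (12I/h)^(1/3) = 57.3 mm

b ≈ 57.3 mm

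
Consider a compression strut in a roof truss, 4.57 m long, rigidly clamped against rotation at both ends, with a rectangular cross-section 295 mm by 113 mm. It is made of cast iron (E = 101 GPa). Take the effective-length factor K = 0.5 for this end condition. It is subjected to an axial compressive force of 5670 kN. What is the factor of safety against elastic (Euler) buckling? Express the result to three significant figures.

n ≈ 1.19

Buckling occurs about the weak axis: I_min = h·b³/12 with b = 113 mm (the shorter side).
I_min = 295×113³/12 = 3.547×10^7 mm⁴
I = 3.547×10^7 mm⁴ = 3.547×10^-5 m⁴
Effective length L_e = K·L = 0.5 × 4.57 = 2.285 m
P_cr = π²EI / L_e² = π² × 101×10⁹ × 3.547×10^-5 / 2.285² = 6.772×10^6 N
Factor of safety n = P_cr / P = 6772.1 / 5670 = 1.19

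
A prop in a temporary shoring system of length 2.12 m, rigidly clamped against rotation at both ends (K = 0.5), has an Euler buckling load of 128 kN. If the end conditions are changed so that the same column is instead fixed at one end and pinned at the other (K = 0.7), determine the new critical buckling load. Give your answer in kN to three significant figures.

P_cr ≈ 65.3 kN

P_cr ∝ 1/K², so P_cr,new = P_cr,old × (K_old/K_new)² = 128 × (0.5/0.7)²
= 128 × 0.5102 = 65.3 kN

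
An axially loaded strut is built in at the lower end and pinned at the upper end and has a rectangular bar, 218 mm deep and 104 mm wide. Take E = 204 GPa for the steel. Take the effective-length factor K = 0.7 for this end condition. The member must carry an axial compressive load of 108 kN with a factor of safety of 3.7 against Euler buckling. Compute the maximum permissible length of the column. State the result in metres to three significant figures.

Buckling occurs about the weak axis: I_min = h·b³/12 with b = 104 mm (the shorter side).
I_min = 218×104³/12 = 2.044×10^7 mm⁴
I = 2.044×10^-5 m⁴
Required critical load P_cr = n·P = 3.7 × 108 = 399.6 kN = 3.996×10^5 N
From P_cr = π²EI/(K·L)²:  L = (1/K)·√(π²EI/P_cr) = (1/0.7)·√(π²×2.04×10^11×2.044×10^-5/3.996×10^5)
L = 14.5 m

L_max ≈ 14.5 m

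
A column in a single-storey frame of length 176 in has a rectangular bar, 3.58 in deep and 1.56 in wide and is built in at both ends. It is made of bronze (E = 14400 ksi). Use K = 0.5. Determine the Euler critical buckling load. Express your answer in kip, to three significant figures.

P_cr ≈ 20.8 kip

Buckling occurs about the weak axis: I_min = h·b³/12 with b = 1.56 in (the shorter side).
I_min = 3.58×1.56³/12 = 1.133 in⁴
Effective length L_e = K·L = 0.5 × 176 = 88.00 in
P_cr = π²EI / L_e² = π² × 14400×10³ × 1.133 / 88.00² = 2.079×10^4 lb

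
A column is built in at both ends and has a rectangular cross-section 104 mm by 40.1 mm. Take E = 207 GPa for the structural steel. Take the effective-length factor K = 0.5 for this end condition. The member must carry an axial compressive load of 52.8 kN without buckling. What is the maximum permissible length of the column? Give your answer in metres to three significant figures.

Buckling occurs about the weak axis: I_min = h·b³/12 with b = 40.1 mm (the shorter side).
I_min = 104×40.1³/12 = 5.588×10^5 mm⁴
I = 5.588×10^-7 m⁴
At the buckling limit P_cr = P = 5.280×10^4 N
From P_cr = π²EI/(K·L)²:  L = (1/K)·√(π²EI/P_cr) = (1/0.5)·√(π²×2.07×10^11×5.588×10^-7/5.280×10^4)
L = 9.30 m

L_max ≈ 9.30 m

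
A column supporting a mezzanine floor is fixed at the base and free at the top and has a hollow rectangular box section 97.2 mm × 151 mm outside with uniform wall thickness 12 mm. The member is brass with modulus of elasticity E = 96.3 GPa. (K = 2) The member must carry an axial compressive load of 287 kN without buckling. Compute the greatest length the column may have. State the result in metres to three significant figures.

Inner dimensions: h_i = 151 − 2×12 = 127.0 mm, b_i = 97.2 − 2×12 = 73.20 mm
Weak-axis I_min = (h_o·b_o³ − h_i·b_i³)/12 with b_o = 97.2, b_i = 73.20 mm (shorter outer/inner sides).
I_min = (151×97.2³ − 127.0×73.20³)/12 = 7.405×10^6 mm⁴
I = 7.405×10^-6 m⁴
At the buckling limit P_cr = P = 2.870×10^5 N
From P_cr = π²EI/(K·L)²:  L = (1/K)·√(π²EI/P_cr) = (1/2)·√(π²×9.63×10^10×7.405×10^-6/2.870×10^5)
L = 2.48 m

L_max ≈ 2.48 m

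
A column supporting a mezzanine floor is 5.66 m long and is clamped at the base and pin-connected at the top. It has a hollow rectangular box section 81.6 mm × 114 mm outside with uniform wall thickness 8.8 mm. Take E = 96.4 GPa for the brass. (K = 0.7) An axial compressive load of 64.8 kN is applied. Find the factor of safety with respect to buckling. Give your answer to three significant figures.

Inner dimensions: h_i = 114 − 2×8.8 = 96.40 mm, b_i = 81.6 − 2×8.8 = 64.00 mm
Weak-axis I_min = (h_o·b_o³ − h_i·b_i³)/12 with b_o = 81.6, b_i = 64.00 mm (shorter outer/inner sides).
I_min = (114×81.6³ − 96.40×64.00³)/12 = 3.056×10^6 mm⁴
I = 3.056×10^6 mm⁴ = 3.056×10^-6 m⁴
Effective length L_e = K·L = 0.7 × 5.66 = 3.962 m
P_cr = π²EI / L_e² = π² × 96.4×10⁹ × 3.056×10^-6 / 3.962² = 1.852×10^5 N
Factor of safety n = P_cr / P = 185.22 / 64.8 = 2.86

n ≈ 2.86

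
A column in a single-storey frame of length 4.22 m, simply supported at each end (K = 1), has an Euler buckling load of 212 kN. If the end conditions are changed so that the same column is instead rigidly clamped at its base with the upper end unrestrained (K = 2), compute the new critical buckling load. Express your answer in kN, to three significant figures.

P_cr ≈ 53.0 kN

P_cr ∝ 1/K², so P_cr,new = P_cr,old × (K_old/K_new)² = 212 × (1/2)²
= 212 × 0.2500 = 53.0 kN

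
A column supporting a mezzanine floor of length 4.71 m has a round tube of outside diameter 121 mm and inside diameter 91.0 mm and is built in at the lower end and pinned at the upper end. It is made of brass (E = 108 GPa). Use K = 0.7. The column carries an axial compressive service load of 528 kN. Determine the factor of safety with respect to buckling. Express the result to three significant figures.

n ≈ 1.33

d_o = 121 mm, d_i = 91.0 mm
I = π(d_o⁴ − d_i⁴)/64 = π(121⁴ − 91.00⁴)/64 = 7.156×10^6 mm⁴
I = 7.156×10^6 mm⁴ = 7.156×10^-6 m⁴
Effective length L_e = K·L = 0.7 × 4.71 = 3.297 m
P_cr = π²EI / L_e² = π² × 108×10⁹ × 7.156×10^-6 / 3.297² = 7.017×10^5 N
Factor of safety n = P_cr / P = 701.72 / 528 = 1.33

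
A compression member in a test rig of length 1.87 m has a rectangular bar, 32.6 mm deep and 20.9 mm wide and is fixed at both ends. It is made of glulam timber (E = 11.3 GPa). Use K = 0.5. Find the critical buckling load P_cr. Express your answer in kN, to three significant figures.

Buckling occurs about the weak axis: I_min = h·b³/12 with b = 20.9 mm (the shorter side).
I_min = 32.6×20.9³/12 = 2.480×10^4 mm⁴
I = 2.480×10^4 mm⁴ = 2.480×10^-8 m⁴
Effective length L_e = K·L = 0.5 × 1.87 = 0.9350 m
P_cr = π²EI / L_e² = π² × 11.3×10⁹ × 2.480×10^-8 / 0.9350² = 3.164×10^3 N

P_cr ≈ 3.16 kN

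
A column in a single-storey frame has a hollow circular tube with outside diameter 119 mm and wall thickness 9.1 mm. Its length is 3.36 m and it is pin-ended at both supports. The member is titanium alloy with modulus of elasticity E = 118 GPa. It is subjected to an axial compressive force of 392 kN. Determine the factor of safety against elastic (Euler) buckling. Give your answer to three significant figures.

n ≈ 1.26

Inner diameter d_i = 119 − 2×9.1 = 100.8 mm
I = π(d_o⁴ − d_i⁴)/64 = π(119⁴ − 100.8⁴)/64 = 4.776×10^6 mm⁴
I = 4.776×10^6 mm⁴ = 4.776×10^-6 m⁴
Effective length L_e = K·L = 1 × 3.36 = 3.360 m
P_cr = π²EI / L_e² = π² × 118×10⁹ × 4.776×10^-6 / 3.360² = 4.927×10^5 N
Factor of safety n = P_cr / P = 492.68 / 392 = 1.26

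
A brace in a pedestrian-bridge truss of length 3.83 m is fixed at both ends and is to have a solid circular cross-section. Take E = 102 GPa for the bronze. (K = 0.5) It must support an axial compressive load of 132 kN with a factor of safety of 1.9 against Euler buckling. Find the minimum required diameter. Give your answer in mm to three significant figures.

d ≈ 65.7 mm

Required P_cr = n·P = 1.9 × 132 = 250.8 kN
L_e = K·L = 0.5 × 3.83 = 1.915 m
Required I = P_cr·L_e²/(π²E) = 2.508×10^5 × 1.915² / (π² × 1.02×10^11) = 9.136×10^-7 m⁴
I_req = 9.136×10^5 mm⁴
Solid circle: I = πd⁴/64  ⇒  d = (64I/π)^(1/4) = (64×9.136×10^5/π)^(1/4) = 65.7 mm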